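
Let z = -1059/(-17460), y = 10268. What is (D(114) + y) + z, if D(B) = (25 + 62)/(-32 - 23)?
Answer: 131451995/12804 ≈ 10266.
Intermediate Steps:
z = 353/5820 (z = -1059*(-1/17460) = 353/5820 ≈ 0.060653)
D(B) = -87/55 (D(B) = 87/(-55) = 87*(-1/55) = -87/55)
(D(114) + y) + z = (-87/55 + 10268) + 353/5820 = 564653/55 + 353/5820 = 131451995/12804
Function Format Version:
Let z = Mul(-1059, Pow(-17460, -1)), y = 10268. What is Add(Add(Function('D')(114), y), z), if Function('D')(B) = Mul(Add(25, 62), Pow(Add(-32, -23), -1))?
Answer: Rational(131451995, 12804) ≈ 10266.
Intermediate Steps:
z = Rational(353, 5820) (z = Mul(-1059, Rational(-1, 17460)) = Rational(353, 5820) ≈ 0.060653)
Function('D')(B) = Rational(-87, 55) (Function('D')(B) = Mul(87, Pow(-55, -1)) = Mul(87, Rational(-1, 55)) = Rational(-87, 55))
Add(Add(Function('D')(114), y), z) = Add(Add(Rational(-87, 55), 10268), Rational(353, 5820)) = Add(Rational(564653, 55), Rational(353, 5820)) = Rational(131451995, 12804)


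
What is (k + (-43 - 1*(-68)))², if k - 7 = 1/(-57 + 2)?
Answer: 3094081/3025 ≈ 1022.8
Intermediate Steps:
k = 384/55 (k = 7 + 1/(-57 + 2) = 7 + 1/(-55) = 7 - 1/55 = 384/55 ≈ 6.9818)
(k + (-43 - 1*(-68)))² = (384/55 + (-43 - 1*(-68)))² = (384/55 + (-43 + 68))² = (384/55 + 25)² = (1759/55)² = 3094081/3025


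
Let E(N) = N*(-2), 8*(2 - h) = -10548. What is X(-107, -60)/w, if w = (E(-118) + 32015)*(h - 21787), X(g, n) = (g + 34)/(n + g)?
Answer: -146/220461740561 ≈ -6.6225e-10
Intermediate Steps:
X(g, n) = (34 + g)/(g + n)
h = 2641/2 (h = 2 - ⅛*(-10548) = 2 + 2637/2 = 2641/2 ≈ 1320.5)
E(N) = -2*N
w = -1320130183/2 (w = (-2*(-118) + 32015)*(2641/2 - 21787) = (236 + 32015)*(-40933/2) = 32251*(-40933/2) = -1320130183/2 ≈ -6.6007e+8)
X(-107, -60)/w = ((34 - 107)/(-107 - 60))/(-1320130183/2) = (-73/(-167))*(-2/1320130183) = -1/167*(-73)*(-2/1320130183) = (73/167)*(-2/1320130183) = -146/220461740561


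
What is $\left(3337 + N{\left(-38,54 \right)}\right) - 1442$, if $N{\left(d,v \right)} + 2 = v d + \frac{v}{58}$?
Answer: $- \frac{4584}{29} \approx -158.07$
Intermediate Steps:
$N{\left(d,v \right)} = -2 + \frac{v}{58} + d v$ ($N{\left(d,v \right)} = -2 + \left(v d + \frac{v}{58}\right) = -2 + \left(d v + \frac{v}{58}\right) = -2 + \left(\frac{v}{58} + d v\right) = -2 + \frac{v}{58} + d v$)
$\left(3337 + N{\left(-38,54 \right)}\right) - 1442 = \left(3337 - \frac{59539}{29}\right) - 1442 = \frac{37234}{29} - 1442 = - \frac{4584}{29}$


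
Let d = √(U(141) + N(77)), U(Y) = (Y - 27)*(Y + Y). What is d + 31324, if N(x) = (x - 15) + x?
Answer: 31324 + √32287 ≈ 31504.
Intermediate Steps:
N(x) = -15 + 2*x (N(x) = (-15 + x) + x = -15 + 2*x)
U(Y) = 2*Y*(-27 + Y) (U(Y) = (-27 + Y)*(2*Y) = 2*Y*(-27 + Y))
d = √32287 (d = √(2*141*(-27 + 141) + (-15 + 2*77)) = √(2*141*114 + (-15 + 154)) = √(32148 + 139) = √32287 ≈ 179.69)
d + 31324 = √32287 + 31324 = 31324 + √32287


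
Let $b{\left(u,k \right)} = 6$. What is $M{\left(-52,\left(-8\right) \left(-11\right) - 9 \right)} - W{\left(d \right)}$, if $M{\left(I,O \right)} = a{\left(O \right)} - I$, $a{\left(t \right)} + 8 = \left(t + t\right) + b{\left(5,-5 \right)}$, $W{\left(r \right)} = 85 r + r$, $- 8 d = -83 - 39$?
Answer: $- \frac{2207}{2} \approx -1103.5$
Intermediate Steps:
$d = \frac{61}{4}$ ($d = - \frac{-83 - 39}{8} = \left(- \frac{1}{8}\right) \left(-122\right) = \frac{61}{4} \approx 15.25$)
$W{\left(r \right)} = 86 r$
$a{\left(t \right)} = -2 + 2 t$ ($a{\left(t \right)} = -8 + \left(\left(t + t\right) + 6\right) = -8 + \left(2 t + 6\right) = -8 + \left(6 + 2 t\right) = -2 + 2 t$)
$M{\left(I,O \right)} = -2 - I + 2 O$ ($M{\left(I,O \right)} = \left(-2 + 2 O\right) - I = -2 - I + 2 O$)
$M{\left(-52,\left(-8\right) \left(-11\right) - 9 \right)} - W{\left(d \right)} = \left(-2 - -52 + 2 \left(\left(-8\right) \left(-11\right) - 9\right)\right) - 86 \cdot \frac{61}{4} = \left(-2 + 52 + 2 \left(88 - 9\right)\right) - \frac{2623}{2} = \left(-2 + 52 + 2 \cdot 79\right) - \frac{2623}{2} = \left(-2 + 52 + 158\right) - \frac{2623}{2} = 208 - \frac{2623}{2} = - \frac{2207}{2}$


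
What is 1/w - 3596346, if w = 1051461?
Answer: -3781417561505/1051461 ≈ -3.5963e+6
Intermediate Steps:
1/w - 3596346 = 1/1051461 - 3596346 = -3781417561505/1051461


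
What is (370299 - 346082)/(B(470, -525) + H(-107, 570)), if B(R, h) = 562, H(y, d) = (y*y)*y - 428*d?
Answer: -24217/1468441 ≈ -0.016492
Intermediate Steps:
H(y, d) = y³ - 428*d (H(y, d) = y²*y - 428*d = y³ - 428*d)
(370299 - 346082)/(B(470, -525) + H(-107, 570)) = (370299 - 346082)/(562 + ((-107)³ - 428*570)) = 24217/(562 + (-1225043 - 243960)) = 24217/(562 - 1469003) = 24217/(-1468441) = 24217*(-1/1468441) = -24217/1468441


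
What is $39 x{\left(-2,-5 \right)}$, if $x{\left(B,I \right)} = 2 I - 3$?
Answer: $-507$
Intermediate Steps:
$x{\left(B,I \right)} = -3 + 2 I$
$39 x{\left(-2,-5 \right)} = 39 \left(-3 + 2 \left(-5\right)\right) = 39 \left(-3 - 10\right) = 39 \left(-13\right) = -507$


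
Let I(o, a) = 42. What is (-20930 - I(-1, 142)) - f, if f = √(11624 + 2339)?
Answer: -20972 - √13963 ≈ -21090.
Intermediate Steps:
f = √13963 ≈ 118.17
(-20930 - I(-1, 142)) - f = (-20930 - 1*42) - √13963 = (-20930 - 42) - √13963 = -20972 - √13963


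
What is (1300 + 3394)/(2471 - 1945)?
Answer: 2347/263 ≈ 8.9240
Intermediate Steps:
(1300 + 3394)/(2471 - 1945) = 4694/526 = 4694*(1/526) = 2347/263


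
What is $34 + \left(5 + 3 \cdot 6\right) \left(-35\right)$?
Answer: $-771$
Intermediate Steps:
$34 + \left(5 + 3 \cdot 6\right) \left(-35\right) = 34 + \left(5 + 18\right) \left(-35\right) = 34 + 23 \left(-35\right) = 34 - 805 = -771$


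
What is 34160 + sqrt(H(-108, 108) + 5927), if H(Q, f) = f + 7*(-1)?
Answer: 34160 + 2*sqrt(1507) ≈ 34238.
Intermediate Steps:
H(Q, f) = -7 + f (H(Q, f) = f - 7 = -7 + f)
34160 + sqrt(H(-108, 108) + 5927) = 34160 + sqrt((-7 + 108) + 5927) = 34160 + sqrt(101 + 5927) = 34160 + sqrt(6028) = 34160 + 2*sqrt(1507)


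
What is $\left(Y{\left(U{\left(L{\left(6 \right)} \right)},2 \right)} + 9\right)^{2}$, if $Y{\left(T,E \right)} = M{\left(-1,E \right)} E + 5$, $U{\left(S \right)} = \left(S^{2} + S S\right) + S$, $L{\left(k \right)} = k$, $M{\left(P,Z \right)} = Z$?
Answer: $324$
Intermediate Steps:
$U{\left(S \right)} = S + 2 S^{2}$ ($U{\left(S \right)} = \left(S^{2} + S^{2}\right) + S = 2 S^{2} + S = S + 2 S^{2}$)
$Y{\left(T,E \right)} = 5 + E^{2}$ ($Y{\left(T,E \right)} = E E + 5 = E^{2} + 5 = 5 + E^{2}$)
$\left(Y{\left(U{\left(L{\left(6 \right)} \right)},2 \right)} + 9\right)^{2} = \left(\left(5 + 2^{2}\right) + 9\right)^{2} = \left(\left(5 + 4\right) + 9\right)^{2} = \left(9 + 9\right)^{2} = 18^{2} = 324$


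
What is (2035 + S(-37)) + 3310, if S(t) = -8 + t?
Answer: 5300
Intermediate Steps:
(2035 + S(-37)) + 3310 = (2035 + (-8 - 37)) + 3310 = (2035 - 45) + 3310 = 1990 + 3310 = 5300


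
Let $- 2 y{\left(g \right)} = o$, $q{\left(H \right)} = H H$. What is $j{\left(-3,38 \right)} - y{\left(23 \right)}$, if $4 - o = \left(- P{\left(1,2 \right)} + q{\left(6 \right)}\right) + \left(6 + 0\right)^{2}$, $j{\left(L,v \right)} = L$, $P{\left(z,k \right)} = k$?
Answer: $-36$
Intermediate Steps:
$q{\left(H \right)} = H^{2}$
$o = -66$ ($o = 4 - \left(\left(\left(-1\right) 2 + 6^{2}\right) + \left(6 + 0\right)^{2}\right) = 4 - \left(\left(-2 + 36\right) + 6^{2}\right) = 4 - \left(34 + 36\right) = 4 - 70 = -66$)
$y{\left(g \right)} = 33$ ($y{\left(g \right)} = \left(- \frac{1}{2}\right) \left(-66\right) = 33$)
$j{\left(-3,38 \right)} - y{\left(23 \right)} = -3 - 33 = -36$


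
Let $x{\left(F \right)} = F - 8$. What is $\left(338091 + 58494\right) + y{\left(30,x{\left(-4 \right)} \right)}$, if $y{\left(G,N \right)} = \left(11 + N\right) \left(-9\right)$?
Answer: $396594$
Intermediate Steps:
$x{\left(F \right)} = -8 + F$
$y{\left(G,N \right)} = -99 - 9 N$
$\left(338091 + 58494\right) + y{\left(30,x{\left(-4 \right)} \right)} = \left(338091 + 58494\right) - \left(99 + 9 \left(-8 - 4\right)\right) = 396585 - -9 = 396585 + \left(-99 + 108\right) = 396585 + 9 = 396594$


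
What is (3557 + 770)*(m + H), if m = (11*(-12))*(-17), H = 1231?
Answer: 15036325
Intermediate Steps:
m = 2244 (m = -132*(-17) = 2244)
(3557 + 770)*(m + H) = (3557 + 770)*(2244 + 1231) = 4327*3475 = 15036325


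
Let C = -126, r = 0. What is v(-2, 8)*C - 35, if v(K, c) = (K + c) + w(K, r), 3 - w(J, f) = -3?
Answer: -1547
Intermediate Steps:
w(J, f) = 6 (w(J, f) = 3 - 1*(-3) = 3 + 3 = 6)
v(K, c) = 6 + K + c (v(K, c) = (K + c) + 6 = 6 + K + c)
v(-2, 8)*C - 35 = (6 - 2 + 8)*(-126) - 35 = 12*(-126) - 35 = -1512 - 35 = -1547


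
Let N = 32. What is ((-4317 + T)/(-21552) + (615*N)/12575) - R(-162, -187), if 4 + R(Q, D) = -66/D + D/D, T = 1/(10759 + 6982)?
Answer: 9016438256783/2043443329770 ≈ 4.4124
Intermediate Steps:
T = 1/17741 ≈ 5.6367e-5
R(Q, D) = -3 - 66/D (R(Q, D) = -4 + (-66/D + D/D) = -4 + (-66/D + 1) = -4 + (1 - 66/D) = -3 - 66/D)
((-4317 + T)/(-21552) + (615*N)/12575) - R(-162, -187) = ((-4317 + 1/17741)/(-21552) + (615*32)/12575) - (-3 - 66/(-187)) = (-76587896/17741*(-1/21552) + 19680*(1/12575)) - (-3 - 66*(-1/187)) = (9573487/47794254 + 3936/2515) - (-3 + 6/17) = 212195503549/120202548810 - 1*(-45/17) = 212195503549/120202548810 + 45/17 = 9016438256783/2043443329770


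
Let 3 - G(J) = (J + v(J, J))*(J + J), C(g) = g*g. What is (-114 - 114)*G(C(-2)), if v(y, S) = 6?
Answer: 17556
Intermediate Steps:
C(g) = g**2
G(J) = 3 - 2*J*(6 + J) (G(J) = 3 - (J + 6)*(J + J) = 3 - (6 + J)*2*J = 3 - 2*J*(6 + J))
(-114 - 114)*G(C(-2)) = (-114 - 114)*(3 - 12*(-2)**2 - 2*((-2)**2)**2) = -228*(3 - 12*4 - 2*4**2) = -228*(3 - 48 - 2*16) = -228*(3 - 48 - 32) = -228*(-77) = 17556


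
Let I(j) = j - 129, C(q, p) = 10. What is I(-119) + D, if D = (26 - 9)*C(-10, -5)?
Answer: -78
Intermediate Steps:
I(j) = -129 + j
D = 170 (D = (26 - 9)*10 = 17*10 = 170)
I(-119) + D = (-129 - 119) + 170 = -248 + 170 = -78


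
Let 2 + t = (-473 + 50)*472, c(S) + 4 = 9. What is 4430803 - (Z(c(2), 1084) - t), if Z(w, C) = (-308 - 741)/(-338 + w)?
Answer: 1408970236/333 ≈ 4.2311e+6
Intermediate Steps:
c(S) = 5 (c(S) = -4 + 9 = 5)
Z(w, C) = -1049/(-338 + w)
t = -199658 (t = -2 + (-473 + 50)*472 = -2 - 423*472 = -2 - 199656 = -199658)
4430803 - (Z(c(2), 1084) - t) = 4430803 - (-1049/(-338 + 5) - 1*(-199658)) = 4430803 - (-1049/(-333) + 199658) = 4430803 - (-1049*(-1/333) + 199658) = 4430803 - (1049/333 + 199658) = 4430803 - 1*66487163/333 = 4430803 - 66487163/333 = 1408970236/333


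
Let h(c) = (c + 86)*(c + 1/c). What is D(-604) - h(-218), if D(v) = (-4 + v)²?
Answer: 37156726/109 ≈ 3.4089e+5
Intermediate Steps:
h(c) = (86 + c)*(c + 1/c)
D(-604) - h(-218) = (-4 - 604)² - (1 + (-218)² + 86*(-218) + 86/(-218)) = (-608)² - (1 + 47524 - 18748 + 86*(-1/218)) = 369664 - (1 + 47524 - 18748 - 43/109) = 369664 - 1*3136650/109 = 369664 - 3136650/109 = 37156726/109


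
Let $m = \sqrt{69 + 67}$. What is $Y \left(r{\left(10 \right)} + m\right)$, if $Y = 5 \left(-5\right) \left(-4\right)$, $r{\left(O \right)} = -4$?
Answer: $-400 + 200 \sqrt{34} \approx 766.19$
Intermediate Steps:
$Y = 100$ ($Y = \left(-25\right) \left(-4\right) = 100$)
$m = 2 \sqrt{34}$ ($m = \sqrt{136} = 2 \sqrt{34} \approx 11.662$)
$Y \left(r{\left(10 \right)} + m\right) = 100 \left(-4 + 2 \sqrt{34}\right) = -400 + 200 \sqrt{34}$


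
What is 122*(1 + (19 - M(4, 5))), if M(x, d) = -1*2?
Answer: 2684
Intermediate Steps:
M(x, d) = -2
122*(1 + (19 - M(4, 5))) = 122*(1 + (19 - 1*(-2))) = 122*(1 + (19 + 2)) = 122*(1 + 21) = 122*22 = 2684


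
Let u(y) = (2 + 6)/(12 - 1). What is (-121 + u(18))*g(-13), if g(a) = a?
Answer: 17199/11 ≈ 1563.5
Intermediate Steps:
u(y) = 8/11
(-121 + u(18))*g(-13) = (-121 + 8/11)*(-13) = -1323/11*(-13) = 17199/11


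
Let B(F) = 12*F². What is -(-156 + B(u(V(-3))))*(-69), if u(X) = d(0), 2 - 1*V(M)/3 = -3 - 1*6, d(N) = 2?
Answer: -7452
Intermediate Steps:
V(M) = 33 (V(M) = 6 - 3*(-3 - 1*6) = 6 - 3*(-3 - 6) = 6 - 3*(-9) = 6 + 27 = 33)
u(X) = 2
-(-156 + B(u(V(-3))))*(-69) = -(-156 + 12*2²)*(-69) = -(-156 + 12*4)*(-69) = -(-156 + 48)*(-69) = -(-108)*(-69) = -1*7452 = -7452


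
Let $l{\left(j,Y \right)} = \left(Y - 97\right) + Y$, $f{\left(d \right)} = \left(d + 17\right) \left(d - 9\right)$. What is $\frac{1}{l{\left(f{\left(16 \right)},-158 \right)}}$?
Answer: $- \frac{1}{413} \approx -0.0024213$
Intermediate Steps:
$f{\left(d \right)} = \left(-9 + d\right) \left(17 + d\right)$ ($f{\left(d \right)} = \left(17 + d\right) \left(-9 + d\right) = \left(-9 + d\right) \left(17 + d\right)$)
$l{\left(j,Y \right)} = -97 + 2 Y$ ($l{\left(j,Y \right)} = \left(-97 + Y\right) + Y = -97 + 2 Y$)
$\frac{1}{l{\left(f{\left(16 \right)},-158 \right)}} = \frac{1}{-97 + 2 \left(-158\right)} = \frac{1}{-97 - 316} = \frac{1}{-413} = - \frac{1}{413}$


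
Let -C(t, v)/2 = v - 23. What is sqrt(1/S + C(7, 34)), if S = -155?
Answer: 3*I*sqrt(58745)/155 ≈ 4.6911*I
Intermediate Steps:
C(t, v) = 46 - 2*v (C(t, v) = -2*(v - 23) = -2*(-23 + v) = 46 - 2*v)
sqrt(1/S + C(7, 34)) = sqrt(1/(-155) + (46 - 2*34)) = sqrt(-1/155 + (46 - 68)) = sqrt(-1/155 - 22) = sqrt(-3411/155) = 3*I*sqrt(58745)/155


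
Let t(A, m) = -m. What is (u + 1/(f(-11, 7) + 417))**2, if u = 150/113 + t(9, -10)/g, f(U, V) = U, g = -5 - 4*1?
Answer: 8160773569/170488061604 ≈ 0.047867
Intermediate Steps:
g = -9 (g = -5 - 4 = -9)
u = 220/1017 (u = 150/113 - 1*(-10)/(-9) = 150*(1/113) + 10*(-1/9) = 150/113 - 10/9 = 220/1017 ≈ 0.21632)
(u + 1/(f(-11, 7) + 417))**2 = (220/1017 + 1/(-11 + 417))**2 = (220/1017 + 1/406)**2 = (90337/412902)**2 = 8160773569/170488061604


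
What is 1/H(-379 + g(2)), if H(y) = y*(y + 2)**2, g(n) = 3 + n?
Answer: -1/51755616 ≈ -1.9322e-8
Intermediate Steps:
H(y) = y*(2 + y)**2
1/H(-379 + g(2)) = 1/((-379 + (3 + 2))*(2 + (-379 + (3 + 2)))**2) = 1/((-379 + 5)*(2 + (-379 + 5))**2) = 1/(-374*(2 - 374)**2) = 1/(-374*(-372)**2) = 1/(-374*138384) = 1/(-51755616) = -1/51755616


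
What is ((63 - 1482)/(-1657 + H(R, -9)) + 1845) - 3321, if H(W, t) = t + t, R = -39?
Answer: -2470881/1675 ≈ -1475.2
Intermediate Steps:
H(W, t) = 2*t
((63 - 1482)/(-1657 + H(R, -9)) + 1845) - 3321 = ((63 - 1482)/(-1657 + 2*(-9)) + 1845) - 3321 = (-1419/(-1657 - 18) + 1845) - 3321 = (-1419/(-1675) + 1845) - 3321 = (-1419*(-1/1675) + 1845) - 3321 = (1419/1675 + 1845) - 3321 = 3091794/1675 - 3321 = -2470881/1675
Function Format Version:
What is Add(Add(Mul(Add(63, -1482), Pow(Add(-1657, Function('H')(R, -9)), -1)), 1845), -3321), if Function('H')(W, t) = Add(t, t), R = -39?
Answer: Rational(-2470881, 1675) ≈ -1475.2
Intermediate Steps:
Function('H')(W, t) = Mul(2, t)
Add(Add(Mul(Add(63, -1482), Pow(Add(-1657, Function('H')(R, -9)), -1)), 1845), -3321) = Add(Add(Mul(Add(63, -1482), Pow(Add(-1657, Mul(2, -9)), -1)), 1845), -3321) = Add(Add(Mul(-1419, Pow(Add(-1657, -18), -1)), 1845), -3321) = Add(Add(Mul(-1419, Pow(-1675, -1)), 1845), -3321) = Add(Add(Mul(-1419, Rational(-1, 1675)), 1845), -3321) = Add(Add(Rational(1419, 1675), 1845), -3321) = Add(Rational(3091794, 1675), -3321) = Rational(-2470881, 1675)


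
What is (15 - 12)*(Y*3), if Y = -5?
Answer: -45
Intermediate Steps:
(15 - 12)*(Y*3) = (15 - 12)*(-5*3) = 3*(-15) = -45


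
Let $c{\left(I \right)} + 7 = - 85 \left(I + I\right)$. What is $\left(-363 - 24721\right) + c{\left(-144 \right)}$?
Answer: $-611$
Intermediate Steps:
$c{\left(I \right)} = -7 - 170 I$ ($c{\left(I \right)} = -7 - 85 \left(I + I\right) = -7 - 85 \cdot 2 I = -7 - 170 I$)
$\left(-363 - 24721\right) + c{\left(-144 \right)} = \left(-363 - 24721\right) - -24473 = -25084 + \left(-7 + 24480\right) = -25084 + 24473 = -611$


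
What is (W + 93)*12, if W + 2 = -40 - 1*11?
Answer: 480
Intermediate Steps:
W = -53 (W = -2 + (-40 - 1*11) = -2 + (-40 - 11) = -2 - 51 = -53)
(W + 93)*12 = (-53 + 93)*12 = 40*12 = 480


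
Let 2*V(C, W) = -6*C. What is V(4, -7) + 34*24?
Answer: 804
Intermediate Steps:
V(C, W) = -3*C (V(C, W) = (-6*C)/2 = -3*C)
V(4, -7) + 34*24 = -3*4 + 34*24 = -12 + 816 = 804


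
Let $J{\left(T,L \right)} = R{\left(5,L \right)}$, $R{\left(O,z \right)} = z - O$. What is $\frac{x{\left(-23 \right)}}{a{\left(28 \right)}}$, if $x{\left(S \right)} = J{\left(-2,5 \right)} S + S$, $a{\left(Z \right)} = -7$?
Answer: $\frac{23}{7} \approx 3.2857$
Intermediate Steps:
$J{\left(T,L \right)} = -5 + L$ ($J{\left(T,L \right)} = L - 5 = -5 + L$)
$x{\left(S \right)} = S$ ($x{\left(S \right)} = \left(-5 + 5\right) S + S = 0 S + S = 0 + S = S$)
$\frac{x{\left(-23 \right)}}{a{\left(28 \right)}} = - \frac{23}{-7} = \left(-23\right) \left(- \frac{1}{7}\right) = \frac{23}{7}$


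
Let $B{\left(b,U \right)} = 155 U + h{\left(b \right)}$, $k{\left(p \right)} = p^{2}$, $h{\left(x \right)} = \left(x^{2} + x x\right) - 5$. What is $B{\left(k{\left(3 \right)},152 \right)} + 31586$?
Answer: $55303$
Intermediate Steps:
$h{\left(x \right)} = -5 + 2 x^{2}$ ($h{\left(x \right)} = \left(x^{2} + x^{2}\right) - 5 = 2 x^{2} - 5 = -5 + 2 x^{2}$)
$B{\left(b,U \right)} = -5 + 2 b^{2} + 155 U$ ($B{\left(b,U \right)} = 155 U + \left(-5 + 2 b^{2}\right) = -5 + 2 b^{2} + 155 U$)
$B{\left(k{\left(3 \right)},152 \right)} + 31586 = \left(-5 + 2 \left(3^{2}\right)^{2} + 155 \cdot 152\right) + 31586 = \left(-5 + 2 \cdot 9^{2} + 23560\right) + 31586 = \left(-5 + 2 \cdot 81 + 23560\right) + 31586 = \left(-5 + 162 + 23560\right) + 31586 = 23717 + 31586 = 55303$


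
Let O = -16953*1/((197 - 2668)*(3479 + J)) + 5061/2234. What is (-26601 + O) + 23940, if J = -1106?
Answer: -11609323300559/4366489274 ≈ -2658.7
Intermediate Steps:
O = 9904657555/4366489274 (O = -16953*1/((197 - 2668)*(3479 - 1106)) + 5061/2234 = -16953/(2373*(-2471)) + 5061*(1/2234) = -16953/(-5863683) + 5061/2234 = -16953*(-1/5863683) + 5061/2234 = 5651/1954561 + 5061/2234 = 9904657555/4366489274 ≈ 2.2683)
(-26601 + O) + 23940 = (-26601 + 9904657555/4366489274) + 23940 = -116143076520119/4366489274 + 23940 = -11609323300559/4366489274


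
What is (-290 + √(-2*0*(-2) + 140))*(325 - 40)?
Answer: -82650 + 570*√35 ≈ -79278.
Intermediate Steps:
(-290 + √(-2*0*(-2) + 140))*(325 - 40) = (-290 + √(0*(-2) + 140))*285 = (-290 + √(0 + 140))*285 = (-290 + √140)*285 = (-290 + 2*√35)*285 = -82650 + 570*√35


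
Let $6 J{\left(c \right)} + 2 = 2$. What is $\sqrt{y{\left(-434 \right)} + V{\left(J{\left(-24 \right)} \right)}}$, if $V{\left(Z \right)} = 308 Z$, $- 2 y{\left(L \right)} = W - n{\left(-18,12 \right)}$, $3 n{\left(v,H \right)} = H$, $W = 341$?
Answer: $\frac{i \sqrt{674}}{2} \approx 12.981 i$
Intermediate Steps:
$J{\left(c \right)} = 0$ ($J{\left(c \right)} = - \frac{1}{3} + \frac{1}{6} \cdot 2 = - \frac{1}{3} + \frac{1}{3} = 0$)
$n{\left(v,H \right)} = \frac{H}{3}$
$y{\left(L \right)} = - \frac{337}{2}$ ($y{\left(L \right)} = - \frac{341 - \frac{1}{3} \cdot 12}{2} = - \frac{341 - 4}{2} = \left(- \frac{1}{2}\right) 337 = - \frac{337}{2}$)
$\sqrt{y{\left(-434 \right)} + V{\left(J{\left(-24 \right)} \right)}} = \sqrt{- \frac{337}{2} + 308 \cdot 0} = \sqrt{- \frac{337}{2} + 0} = \sqrt{- \frac{337}{2}} = \frac{i \sqrt{674}}{2}$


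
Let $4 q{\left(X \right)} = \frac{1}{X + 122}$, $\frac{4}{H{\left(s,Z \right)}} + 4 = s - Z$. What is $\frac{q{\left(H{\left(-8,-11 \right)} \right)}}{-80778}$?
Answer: $- \frac{1}{38127216} \approx -2.6228 \cdot 10^{-8}$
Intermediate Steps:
$H{\left(s,Z \right)} = \frac{4}{-4 + s - Z}$ ($H{\left(s,Z \right)} = \frac{4}{-4 - \left(Z - s\right)} = \frac{4}{-4 + s - Z}$)
$q{\left(X \right)} = \frac{1}{4 \left(122 + X\right)}$ ($q{\left(X \right)} = \frac{1}{4 \left(X + 122\right)} = \frac{1}{4 \left(122 + X\right)}$)
$\frac{q{\left(H{\left(-8,-11 \right)} \right)}}{-80778} = \frac{\frac{1}{4} \frac{1}{122 + \frac{4}{-4 - 8 - -11}}}{-80778} = \frac{1}{4 \left(122 + \frac{4}{-4 - 8 + 11}\right)} \left(- \frac{1}{80778}\right) = \frac{1}{4 \left(122 + \frac{4}{-1}\right)} \left(- \frac{1}{80778}\right) = \frac{1}{4 \left(122 + 4 \left(-1\right)\right)} \left(- \frac{1}{80778}\right) = \frac{1}{4 \left(122 - 4\right)} \left(- \frac{1}{80778}\right) = \frac{1}{4 \cdot 118} \left(- \frac{1}{80778}\right) = \frac{1}{4} \cdot \frac{1}{118} \left(- \frac{1}{80778}\right) = \frac{1}{472} \left(- \frac{1}{80778}\right) = - \frac{1}{38127216}$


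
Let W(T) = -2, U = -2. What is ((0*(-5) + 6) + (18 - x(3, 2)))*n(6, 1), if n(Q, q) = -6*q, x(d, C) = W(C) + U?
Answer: -168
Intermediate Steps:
x(d, C) = -4 (x(d, C) = -2 - 2 = -4)
((0*(-5) + 6) + (18 - x(3, 2)))*n(6, 1) = ((0*(-5) + 6) + (18 - 1*(-4)))*(-6*1) = ((0 + 6) + (18 + 4))*(-6) = (6 + 22)*(-6) = 28*(-6) = -168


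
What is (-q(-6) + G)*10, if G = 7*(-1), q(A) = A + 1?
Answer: -20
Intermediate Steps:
q(A) = 1 + A
G = -7
(-q(-6) + G)*10 = (-(1 - 6) - 7)*10 = (-1*(-5) - 7)*10 = (5 - 7)*10 = -2*10 = -20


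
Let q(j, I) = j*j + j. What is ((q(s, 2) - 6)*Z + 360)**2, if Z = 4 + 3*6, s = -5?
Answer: 446224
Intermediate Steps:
Z = 22 (Z = 4 + 18 = 22)
q(j, I) = j + j**2 (q(j, I) = j**2 + j = j + j**2)
((q(s, 2) - 6)*Z + 360)**2 = ((-5*(1 - 5) - 6)*22 + 360)**2 = ((-5*(-4) - 6)*22 + 360)**2 = ((20 - 6)*22 + 360)**2 = (14*22 + 360)**2 = (308 + 360)**2 = 668**2 = 446224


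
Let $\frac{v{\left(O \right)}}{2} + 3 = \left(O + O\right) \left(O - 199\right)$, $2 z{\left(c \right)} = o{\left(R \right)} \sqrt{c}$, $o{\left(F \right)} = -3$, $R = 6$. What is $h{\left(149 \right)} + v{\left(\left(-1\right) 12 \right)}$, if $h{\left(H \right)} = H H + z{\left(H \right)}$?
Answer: $32323 - \frac{3 \sqrt{149}}{2} \approx 32305.0$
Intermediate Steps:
$z{\left(c \right)} = - \frac{3 \sqrt{c}}{2}$ ($z{\left(c \right)} = \frac{\left(-3\right) \sqrt{c}}{2} = - \frac{3 \sqrt{c}}{2}$)
$v{\left(O \right)} = -6 + 4 O \left(-199 + O\right)$ ($v{\left(O \right)} = -6 + 2 \left(O + O\right) \left(O - 199\right) = -6 + 2 \cdot 2 O \left(-199 + O\right) = -6 + 4 O \left(-199 + O\right)$)
$h{\left(H \right)} = H^{2} - \frac{3 \sqrt{H}}{2}$ ($h{\left(H \right)} = H H - \frac{3 \sqrt{H}}{2} = H^{2} - \frac{3 \sqrt{H}}{2}$)
$h{\left(149 \right)} + v{\left(\left(-1\right) 12 \right)} = \left(149^{2} - \frac{3 \sqrt{149}}{2}\right) - \left(6 - 576 + 796 \left(-1\right) 12\right) = \left(22201 - \frac{3 \sqrt{149}}{2}\right) - \left(-9546 - 576\right) = \left(22201 - \frac{3 \sqrt{149}}{2}\right) + \left(-6 + 9552 + 4 \cdot 144\right) = \left(22201 - \frac{3 \sqrt{149}}{2}\right) + \left(-6 + 9552 + 576\right) = \left(22201 - \frac{3 \sqrt{149}}{2}\right) + 10122 = 32323 - \frac{3 \sqrt{149}}{2}$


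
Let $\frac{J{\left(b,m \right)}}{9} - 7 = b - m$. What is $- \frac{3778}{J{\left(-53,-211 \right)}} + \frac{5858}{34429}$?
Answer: $- \frac{121373632}{51127065} \approx -2.374$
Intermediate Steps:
$J{\left(b,m \right)} = 63 - 9 m + 9 b$ ($J{\left(b,m \right)} = 63 + 9 \left(b - m\right) = 63 + \left(- 9 m + 9 b\right) = 63 - 9 m + 9 b$)
$- \frac{3778}{J{\left(-53,-211 \right)}} + \frac{5858}{34429} = - \frac{3778}{63 - -1899 + 9 \left(-53\right)} + \frac{5858}{34429} = - \frac{3778}{63 + 1899 - 477} + 5858 \cdot \frac{1}{34429} = - \frac{3778}{1485} + \frac{5858}{34429} = - \frac{121373632}{51127065}$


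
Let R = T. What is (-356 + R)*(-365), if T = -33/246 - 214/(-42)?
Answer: 220638485/1722 ≈ 1.2813e+5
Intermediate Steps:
T = 8543/1722 (T = -33*1/246 - 214*(-1/42) = -11/82 + 107/21 = 8543/1722 ≈ 4.9611)
R = 8543/1722 ≈ 4.9611
(-356 + R)*(-365) = (-356 + 8543/1722)*(-365) = -604489/1722*(-365) = 220638485/1722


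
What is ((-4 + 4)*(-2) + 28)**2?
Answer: 784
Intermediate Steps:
((-4 + 4)*(-2) + 28)**2 = (0*(-2) + 28)**2 = (0 + 28)**2 = 28**2 = 784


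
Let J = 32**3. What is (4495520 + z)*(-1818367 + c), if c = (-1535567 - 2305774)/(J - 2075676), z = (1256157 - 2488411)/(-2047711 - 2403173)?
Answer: -5309187975519282000110495/649481895048 ≈ -8.1745e+12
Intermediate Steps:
z = 616127/2225442 (z = -1232254/(-4450884) = -1232254*(-1/4450884) = 616127/2225442 ≈ 0.27686)
J = 32768
c = 548763/291844 (c = (-1535567 - 2305774)/(32768 - 2075676) = -3841341/(-2042908) = -3841341*(-1/2042908) = 548763/291844 ≈ 1.8803)
(4495520 + z)*(-1818367 + c) = (4495520 + 616127/2225442)*(-1818367 + 548763/291844) = (10004519635967/2225442)*(-530678949985/291844) = -5309187975519282000110495/649481895048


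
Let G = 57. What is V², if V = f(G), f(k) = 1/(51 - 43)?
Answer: 1/64 ≈ 0.015625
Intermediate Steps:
f(k) = ⅛ (f(k) = 1/8 = ⅛)
V = ⅛ ≈ 0.12500
V² = (⅛)² = 1/64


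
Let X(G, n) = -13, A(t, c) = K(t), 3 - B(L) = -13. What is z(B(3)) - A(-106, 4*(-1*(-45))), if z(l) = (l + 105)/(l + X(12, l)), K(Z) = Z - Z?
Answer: 121/3 ≈ 40.333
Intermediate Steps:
K(Z) = 0
B(L) = 16 (B(L) = 3 - 1*(-13) = 3 + 13 = 16)
A(t, c) = 0
z(l) = (105 + l)/(-13 + l) (z(l) = (l + 105)/(l - 13) = (105 + l)/(-13 + l))
z(B(3)) - A(-106, 4*(-1*(-45))) = (105 + 16)/(-13 + 16) - 1*0 = 121/3 + 0 = 121/3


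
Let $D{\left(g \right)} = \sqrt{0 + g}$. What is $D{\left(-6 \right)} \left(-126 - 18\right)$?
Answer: $- 144 i \sqrt{6} \approx - 352.73 i$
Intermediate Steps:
$D{\left(g \right)} = \sqrt{g}$
$D{\left(-6 \right)} \left(-126 - 18\right) = \sqrt{-6} \left(-126 - 18\right) = i \sqrt{6} \left(-144\right) = - 144 i \sqrt{6}$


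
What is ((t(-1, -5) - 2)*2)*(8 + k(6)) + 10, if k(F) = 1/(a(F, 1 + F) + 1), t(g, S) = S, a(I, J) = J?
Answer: -415/4 ≈ -103.75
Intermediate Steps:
k(F) = 1/(2 + F) (k(F) = 1/((1 + F) + 1) = 1/(2 + F))
((t(-1, -5) - 2)*2)*(8 + k(6)) + 10 = ((-5 - 2)*2)*(8 + 1/(2 + 6)) + 10 = (-7*2)*(8 + 1/8) + 10 = -14*(8 + 1/8) + 10 = -14*65/8 + 10 = -455/4 + 10 = -415/4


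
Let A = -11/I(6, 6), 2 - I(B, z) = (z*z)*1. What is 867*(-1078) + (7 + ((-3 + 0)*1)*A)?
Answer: -31777079/34 ≈ -9.3462e+5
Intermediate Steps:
I(B, z) = 2 - z² (I(B, z) = 2 - z*z = 2 - z²)
A = 11/34 (A = -11/(2 - 1*6²) = -11/(2 - 1*36) = -11/(2 - 36) = -11/(-34) = -11*(-1/34) = 11/34 ≈ 0.32353)
867*(-1078) + (7 + ((-3 + 0)*1)*A) = 867*(-1078) + (7 + ((-3 + 0)*1)*(11/34)) = -934626 + (7 - 3*1*(11/34)) = -934626 + (7 - 3*11/34) = -934626 + (7 - 33/34) = -934626 + 205/34 = -31777079/34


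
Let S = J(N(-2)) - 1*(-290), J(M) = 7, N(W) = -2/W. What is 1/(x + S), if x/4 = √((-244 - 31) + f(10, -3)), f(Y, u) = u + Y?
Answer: 297/92497 - 8*I*√67/92497 ≈ 0.0032109 - 0.00070795*I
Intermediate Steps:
f(Y, u) = Y + u
x = 8*I*√67 (x = 4*√((-244 - 31) + (10 - 3)) = 4*√(-275 + 7) = 4*√(-268) = 4*(2*I*√67) = 8*I*√67 ≈ 65.483*I)
S = 297 (S = 7 - 1*(-290) = 7 + 290 = 297)
1/(x + S) = 1/(8*I*√67 + 297) = 1/(297 + 8*I*√67)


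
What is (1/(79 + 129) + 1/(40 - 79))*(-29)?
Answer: 29/48 ≈ 0.60417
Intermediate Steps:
(1/(79 + 129) + 1/(40 - 79))*(-29) = (1/208 + 1/(-39))*(-29) = (1/208 - 1/39)*(-29) = -1/48*(-29) = 29/48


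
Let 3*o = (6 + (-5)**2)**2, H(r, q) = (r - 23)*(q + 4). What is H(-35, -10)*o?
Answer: 111476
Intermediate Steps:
H(r, q) = (-23 + r)*(4 + q)
o = 961/3 (o = (6 + (-5)**2)**2/3 = (6 + 25)**2/3 = (1/3)*31**2 = (1/3)*961 = 961/3 ≈ 320.33)
H(-35, -10)*o = (-92 - 23*(-10) + 4*(-35) - 10*(-35))*(961/3) = (-92 + 230 - 140 + 350)*(961/3) = 348*(961/3) = 111476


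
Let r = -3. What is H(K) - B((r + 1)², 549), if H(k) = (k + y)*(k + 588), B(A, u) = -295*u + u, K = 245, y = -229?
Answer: 174734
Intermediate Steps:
B(A, u) = -294*u
H(k) = (-229 + k)*(588 + k) (H(k) = (k - 229)*(k + 588) = (-229 + k)*(588 + k))
H(K) - B((r + 1)², 549) = (-134652 + 245² + 359*245) - (-294)*549 = (-134652 + 60025 + 87955) - 1*(-161406) = 13328 + 161406 = 174734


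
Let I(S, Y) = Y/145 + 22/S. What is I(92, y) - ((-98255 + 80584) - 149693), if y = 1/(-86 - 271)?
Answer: 398526052529/2381190 ≈ 1.6736e+5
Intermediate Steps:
y = -1/357 (y = 1/(-357) = -1/357 ≈ -0.0028011)
I(S, Y) = 22/S + Y/145 (I(S, Y) = Y*(1/145) + 22/S = Y/145 + 22/S = 22/S + Y/145)
I(92, y) - ((-98255 + 80584) - 149693) = (22/92 + (1/145)*(-1/357)) - ((-98255 + 80584) - 149693) = (22*(1/92) - 1/51765) - (-17671 - 149693) = (11/46 - 1/51765) - 1*(-167364) = 569369/2381190 + 167364 = 398526052529/2381190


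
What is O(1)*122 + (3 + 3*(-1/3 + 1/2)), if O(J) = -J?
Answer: -237/2 ≈ -118.50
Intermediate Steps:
O(1)*122 + (3 + 3*(-1/3 + 1/2)) = -1*1*122 + (3 + 3*(-1/3 + 1/2)) = -1*122 + (3 + 3*(-1*⅓ + 1*(½))) = -122 + (3 + 3*(-⅓ + ½)) = -122 + (3 + 3*(⅙)) = -122 + (3 + ½) = -122 + 7/2 = -237/2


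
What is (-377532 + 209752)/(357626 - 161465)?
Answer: -167780/196161 ≈ -0.85532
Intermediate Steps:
(-377532 + 209752)/(357626 - 161465) = -167780/196161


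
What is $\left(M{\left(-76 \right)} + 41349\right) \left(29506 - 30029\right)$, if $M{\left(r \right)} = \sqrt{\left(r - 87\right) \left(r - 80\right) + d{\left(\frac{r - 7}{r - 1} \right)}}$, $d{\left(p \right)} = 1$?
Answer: $-21625527 - 523 \sqrt{25429} \approx -2.1709 \cdot 10^{7}$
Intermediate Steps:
$M{\left(r \right)} = \sqrt{1 + \left(-87 + r\right) \left(-80 + r\right)}$ ($M{\left(r \right)} = \sqrt{\left(r - 87\right) \left(r - 80\right) + 1} = \sqrt{\left(-87 + r\right) \left(-80 + r\right) + 1} = \sqrt{1 + \left(-87 + r\right) \left(-80 + r\right)}$)
$\left(M{\left(-76 \right)} + 41349\right) \left(29506 - 30029\right) = \left(\sqrt{6961 + \left(-76\right)^{2} - -12692} + 41349\right) \left(29506 - 30029\right) = \left(\sqrt{6961 + 5776 + 12692} + 41349\right) \left(-523\right) = \left(\sqrt{25429} + 41349\right) \left(-523\right) = \left(41349 + \sqrt{25429}\right) \left(-523\right) = -21625527 - 523 \sqrt{25429}$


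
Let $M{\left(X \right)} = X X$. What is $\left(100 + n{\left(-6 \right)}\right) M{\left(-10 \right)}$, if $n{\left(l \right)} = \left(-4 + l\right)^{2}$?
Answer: $20000$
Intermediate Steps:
$M{\left(X \right)} = X^{2}$
$\left(100 + n{\left(-6 \right)}\right) M{\left(-10 \right)} = \left(100 + \left(-4 - 6\right)^{2}\right) \left(-10\right)^{2} = \left(100 + \left(-10\right)^{2}\right) 100 = \left(100 + 100\right) 100 = 200 \cdot 100 = 20000$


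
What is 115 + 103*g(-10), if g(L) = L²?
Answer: 10415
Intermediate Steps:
115 + 103*g(-10) = 115 + 103*(-10)² = 115 + 103*100 = 115 + 10300 = 10415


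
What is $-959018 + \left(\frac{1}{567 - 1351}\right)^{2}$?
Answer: $- \frac{589466167807}{614656} \approx -9.5902 \cdot 10^{5}$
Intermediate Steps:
$-959018 + \left(\frac{1}{567 - 1351}\right)^{2} = -959018 + \left(\frac{1}{-784}\right)^{2} = -959018 + \left(- \frac{1}{784}\right)^{2} = -959018 + \frac{1}{614656} = - \frac{589466167807}{614656}$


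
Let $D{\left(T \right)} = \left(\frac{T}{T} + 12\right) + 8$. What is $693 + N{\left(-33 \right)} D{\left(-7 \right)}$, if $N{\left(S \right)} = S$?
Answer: $0$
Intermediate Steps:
$D{\left(T \right)} = 21$ ($D{\left(T \right)} = \left(1 + 12\right) + 8 = 13 + 8 = 21$)
$693 + N{\left(-33 \right)} D{\left(-7 \right)} = 693 - 693 = 0$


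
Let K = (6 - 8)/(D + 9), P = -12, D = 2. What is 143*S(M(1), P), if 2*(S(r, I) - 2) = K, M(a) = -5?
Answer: 273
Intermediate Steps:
K = -2/11 (K = (6 - 8)/(2 + 9) = -2/11 ≈ -0.18182)
S(r, I) = 21/11 (S(r, I) = 2 + (1/2)*(-2/11) = 2 - 1/11 = 21/11)
143*S(M(1), P) = 143*(21/11) = 273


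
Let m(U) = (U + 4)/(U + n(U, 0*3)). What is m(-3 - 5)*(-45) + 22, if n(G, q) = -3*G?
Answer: 133/4 ≈ 33.250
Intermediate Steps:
m(U) = -(4 + U)/(2*U) (m(U) = (U + 4)/(U - 3*U) = (4 + U)/((-2*U)) = (4 + U)*(-1/(2*U)) = -(4 + U)/(2*U))
m(-3 - 5)*(-45) + 22 = ((-4 - (-3 - 5))/(2*(-3 - 5)))*(-45) + 22 = ((½)*(-4 - 1*(-8))/(-8))*(-45) + 22 = ((½)*(-⅛)*(-4 + 8))*(-45) + 22 = ((½)*(-⅛)*4)*(-45) + 22 = -¼*(-45) + 22 = 45/4 + 22 = 133/4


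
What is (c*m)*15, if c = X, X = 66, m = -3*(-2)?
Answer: 5940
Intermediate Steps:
m = 6
c = 66
(c*m)*15 = (66*6)*15 = 396*15 = 5940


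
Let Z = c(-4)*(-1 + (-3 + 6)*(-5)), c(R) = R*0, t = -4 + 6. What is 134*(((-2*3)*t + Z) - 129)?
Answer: -18894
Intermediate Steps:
t = 2
c(R) = 0
Z = 0 (Z = 0*(-1 + (-3 + 6)*(-5)) = 0*(-1 + 3*(-5)) = 0*(-1 - 15) = 0*(-16) = 0)
134*(((-2*3)*t + Z) - 129) = 134*((-2*3*2 + 0) - 129) = 134*((-6*2 + 0) - 129) = 134*((-12 + 0) - 129) = 134*(-12 - 129) = 134*(-141) = -18894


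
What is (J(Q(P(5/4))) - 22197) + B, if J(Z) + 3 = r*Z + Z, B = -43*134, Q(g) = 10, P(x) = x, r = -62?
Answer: -28572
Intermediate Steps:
B = -5762
J(Z) = -3 - 61*Z (J(Z) = -3 + (-62*Z + Z) = -3 - 61*Z)
(J(Q(P(5/4))) - 22197) + B = ((-3 - 61*10) - 22197) - 5762 = ((-3 - 610) - 22197) - 5762 = (-613 - 22197) - 5762 = -22810 - 5762 = -28572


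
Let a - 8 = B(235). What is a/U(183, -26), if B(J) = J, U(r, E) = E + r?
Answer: 243/157 ≈ 1.5478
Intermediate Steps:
a = 243 (a = 8 + 235 = 243)
a/U(183, -26) = 243/(-26 + 183) = 243/157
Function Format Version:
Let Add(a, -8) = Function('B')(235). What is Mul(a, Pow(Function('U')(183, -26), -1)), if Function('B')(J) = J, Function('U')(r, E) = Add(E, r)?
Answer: Rational(243, 157) ≈ 1.5478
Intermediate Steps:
a = 243 (a = Add(8, 235) = 243)
Mul(a, Pow(Function('U')(183, -26), -1)) = Mul(243, Pow(Add(-26, 183), -1)) = Mul(243, Pow(157, -1)) = Mul(243, Rational(1, 157)) = Rational(243, 157)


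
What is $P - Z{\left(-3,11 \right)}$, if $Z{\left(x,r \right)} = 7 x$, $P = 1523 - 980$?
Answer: $564$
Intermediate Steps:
$P = 543$ ($P = 1523 - 980 = 543$)
$P - Z{\left(-3,11 \right)} = 543 - 7 \left(-3\right) = 543 - -21 = 543 + 21 = 564$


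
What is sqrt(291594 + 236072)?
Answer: sqrt(527666) ≈ 726.41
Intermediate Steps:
sqrt(291594 + 236072) = sqrt(527666)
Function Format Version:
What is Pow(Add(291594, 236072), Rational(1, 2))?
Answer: Pow(527666, Rational(1, 2)) ≈ 726.41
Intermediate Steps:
Pow(Add(291594, 236072), Rational(1, 2)) = Pow(527666, Rational(1, 2))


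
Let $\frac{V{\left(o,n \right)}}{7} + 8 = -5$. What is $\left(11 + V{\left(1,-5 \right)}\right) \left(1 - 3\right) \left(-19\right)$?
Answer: $-3040$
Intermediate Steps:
$V{\left(o,n \right)} = -91$ ($V{\left(o,n \right)} = -56 + 7 \left(-5\right) = -56 - 35 = -91$)
$\left(11 + V{\left(1,-5 \right)}\right) \left(1 - 3\right) \left(-19\right) = \left(11 - 91\right) \left(1 - 3\right) \left(-19\right) = \left(-80\right) \left(-2\right) \left(-19\right) = 160 \left(-19\right) = -3040$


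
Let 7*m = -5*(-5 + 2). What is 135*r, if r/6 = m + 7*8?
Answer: 329670/7 ≈ 47096.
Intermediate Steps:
m = 15/7 (m = (-5*(-5 + 2))/7 = (-5*(-3))/7 = (⅐)*15 = 15/7 ≈ 2.1429)
r = 2442/7 (r = 6*(15/7 + 7*8) = 6*(15/7 + 56) = 6*(407/7) = 2442/7 ≈ 348.86)
135*r = 135*(2442/7) = 329670/7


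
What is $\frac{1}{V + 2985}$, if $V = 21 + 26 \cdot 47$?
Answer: $\frac{1}{4228} \approx 0.00023652$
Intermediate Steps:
$V = 1243$ ($V = 21 + 1222 = 1243$)
$\frac{1}{V + 2985} = \frac{1}{1243 + 2985} = \frac{1}{4228}$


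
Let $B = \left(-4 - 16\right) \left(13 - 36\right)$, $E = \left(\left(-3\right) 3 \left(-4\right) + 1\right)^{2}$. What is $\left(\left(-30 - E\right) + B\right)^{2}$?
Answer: $881721$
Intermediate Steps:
$E = 1369$ ($E = \left(\left(-9\right) \left(-4\right) + 1\right)^{2} = \left(36 + 1\right)^{2} = 37^{2} = 1369$)
$B = 460$ ($B = \left(-20\right) \left(-23\right) = 460$)
$\left(\left(-30 - E\right) + B\right)^{2} = \left(\left(-30 - 1369\right) + 460\right)^{2} = \left(-1399 + 460\right)^{2} = \left(-939\right)^{2} = 881721$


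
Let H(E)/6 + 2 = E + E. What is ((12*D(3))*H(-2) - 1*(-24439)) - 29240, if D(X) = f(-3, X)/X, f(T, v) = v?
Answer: -5233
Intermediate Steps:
H(E) = -12 + 12*E (H(E) = -12 + 6*(E + E) = -12 + 6*(2*E) = -12 + 12*E)
D(X) = 1 (D(X) = X/X = 1)
((12*D(3))*H(-2) - 1*(-24439)) - 29240 = ((12*1)*(-12 + 12*(-2)) - 1*(-24439)) - 29240 = (12*(-12 - 24) + 24439) - 29240 = (12*(-36) + 24439) - 29240 = (-432 + 24439) - 29240 = 24007 - 29240 = -5233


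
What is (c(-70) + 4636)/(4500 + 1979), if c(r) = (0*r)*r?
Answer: 244/341 ≈ 0.71554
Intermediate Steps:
c(r) = 0 (c(r) = 0*r = 0)
(c(-70) + 4636)/(4500 + 1979) = (0 + 4636)/(4500 + 1979) = 4636/6479 = 4636*(1/6479) = 244/341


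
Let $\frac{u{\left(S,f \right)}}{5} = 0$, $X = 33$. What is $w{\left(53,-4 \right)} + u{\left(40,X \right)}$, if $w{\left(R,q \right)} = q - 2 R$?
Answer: $-110$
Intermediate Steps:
$u{\left(S,f \right)} = 0$ ($u{\left(S,f \right)} = 5 \cdot 0 = 0$)
$w{\left(53,-4 \right)} + u{\left(40,X \right)} = \left(-4 - 106\right) + 0 = -110 + 0 = -110$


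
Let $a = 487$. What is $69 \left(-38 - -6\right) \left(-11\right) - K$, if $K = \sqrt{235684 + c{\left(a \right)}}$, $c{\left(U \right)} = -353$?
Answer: $24288 - \sqrt{235331} \approx 23803.0$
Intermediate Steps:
$K = \sqrt{235331}$ ($K = \sqrt{235684 - 353} = \sqrt{235331} \approx 485.11$)
$69 \left(-38 - -6\right) \left(-11\right) - K = 69 \left(-38 - -6\right) \left(-11\right) - \sqrt{235331} = 69 \left(-38 + 6\right) \left(-11\right) - \sqrt{235331} = 69 \left(-32\right) \left(-11\right) - \sqrt{235331} = \left(-2208\right) \left(-11\right) - \sqrt{235331} = 24288 - \sqrt{235331}$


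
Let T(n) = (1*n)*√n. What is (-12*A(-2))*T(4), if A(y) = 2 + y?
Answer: 0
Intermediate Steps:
T(n) = n^(3/2) (T(n) = n*√n = n^(3/2))
(-12*A(-2))*T(4) = (-12*(2 - 2))*4^(3/2) = -12*0*8 = 0*8 = 0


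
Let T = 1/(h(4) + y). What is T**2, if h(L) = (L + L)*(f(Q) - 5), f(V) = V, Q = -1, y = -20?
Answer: 1/4624 ≈ 0.00021626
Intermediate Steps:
h(L) = -12*L (h(L) = (L + L)*(-1 - 5) = (2*L)*(-6) = -12*L)
T = -1/68 (T = 1/(-12*4 - 20) = 1/(-48 - 20) = 1/(-68) = -1/68 ≈ -0.014706)
T**2 = (-1/68)**2 = 1/4624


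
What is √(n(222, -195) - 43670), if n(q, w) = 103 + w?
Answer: I*√43762 ≈ 209.19*I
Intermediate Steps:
√(n(222, -195) - 43670) = √((103 - 195) - 43670) = √(-92 - 43670) = √(-43762) = I*√43762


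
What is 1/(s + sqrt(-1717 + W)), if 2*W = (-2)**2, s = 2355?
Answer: 471/1109548 - 7*I*sqrt(35)/5547740 ≈ 0.0004245 - 7.4648e-6*I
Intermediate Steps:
W = 2 (W = (1/2)*(-2)**2 = (1/2)*4 = 2)
1/(s + sqrt(-1717 + W)) = 1/(2355 + sqrt(-1717 + 2)) = 1/(2355 + sqrt(-1715)) = 1/(2355 + 7*I*sqrt(35))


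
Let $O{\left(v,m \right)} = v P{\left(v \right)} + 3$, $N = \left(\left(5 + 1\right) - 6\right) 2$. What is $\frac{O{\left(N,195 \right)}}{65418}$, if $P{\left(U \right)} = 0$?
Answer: $\frac{1}{21806} \approx 4.5859 \cdot 10^{-5}$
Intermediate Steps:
$N = 0$ ($N = \left(6 - 6\right) 2 = 0 \cdot 2 = 0$)
$O{\left(v,m \right)} = 3$ ($O{\left(v,m \right)} = v 0 + 3 = 0 + 3 = 3$)
$\frac{O{\left(N,195 \right)}}{65418} = \frac{3}{65418} = 3 \cdot \frac{1}{65418} = \frac{1}{21806}$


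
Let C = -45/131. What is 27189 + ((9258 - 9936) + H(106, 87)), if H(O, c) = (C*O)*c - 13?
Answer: 3056248/131 ≈ 23330.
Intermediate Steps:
C = -45/131 (C = -45*1/131 = -45/131 ≈ -0.34351)
H(O, c) = -13 - 45*O*c/131 (H(O, c) = (-45*O/131)*c - 13 = -45*O*c/131 - 13 = -13 - 45*O*c/131)
27189 + ((9258 - 9936) + H(106, 87)) = 27189 + ((9258 - 9936) + (-13 - 45/131*106*87)) = 27189 + (-678 + (-13 - 414990/131)) = 27189 + (-678 - 416693/131) = 27189 - 505511/131 = 3056248/131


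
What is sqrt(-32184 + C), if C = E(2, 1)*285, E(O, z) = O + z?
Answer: 177*I ≈ 177.0*I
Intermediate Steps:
C = 855 (C = (2 + 1)*285 = 3*285 = 855)
sqrt(-32184 + C) = sqrt(-32184 + 855) = sqrt(-31329) = 177*I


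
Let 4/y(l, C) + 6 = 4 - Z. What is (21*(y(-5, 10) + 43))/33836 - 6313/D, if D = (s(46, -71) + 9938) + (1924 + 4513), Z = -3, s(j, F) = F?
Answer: -49378655/137915536 ≈ -0.35804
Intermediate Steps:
y(l, C) = 4 (y(l, C) = 4/(-6 + (4 - 1*(-3))) = 4/(-6 + (4 + 3)) = 4/(-6 + 7) = 4/1 = 4*1 = 4)
D = 16304 (D = (-71 + 9938) + (1924 + 4513) = 9867 + 6437 = 16304)
(21*(y(-5, 10) + 43))/33836 - 6313/D = (21*(4 + 43))/33836 - 6313/16304 = (21*47)*(1/33836) - 6313*1/16304 = 987*(1/33836) - 6313/16304 = 987/33836 - 6313/16304 = -49378655/137915536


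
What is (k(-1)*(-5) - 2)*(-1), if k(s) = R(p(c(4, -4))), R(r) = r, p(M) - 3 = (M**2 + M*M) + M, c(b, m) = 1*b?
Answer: 197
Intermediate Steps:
c(b, m) = b
p(M) = 3 + M + 2*M**2 (p(M) = 3 + ((M**2 + M*M) + M) = 3 + ((M**2 + M**2) + M) = 3 + (2*M**2 + M) = 3 + (M + 2*M**2) = 3 + M + 2*M**2)
k(s) = 39 (k(s) = 3 + 4 + 2*4**2 = 3 + 4 + 2*16 = 3 + 4 + 32 = 39)
(k(-1)*(-5) - 2)*(-1) = (39*(-5) - 2)*(-1) = (-195 - 2)*(-1) = -197*(-1) = 197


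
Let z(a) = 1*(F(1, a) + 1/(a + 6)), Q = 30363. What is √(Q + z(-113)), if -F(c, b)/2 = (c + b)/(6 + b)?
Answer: 2*√86900478/107 ≈ 174.24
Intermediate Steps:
F(c, b) = -2*(b + c)/(6 + b) (F(c, b) = -2*(c + b)/(6 + b) = -2*(b + c)/(6 + b))
z(a) = 1/(6 + a) + 2*(-1 - a)/(6 + a) (z(a) = 1*(2*(-a - 1*1)/(6 + a) + 1/(a + 6)) = 1*(2*(-a - 1)/(6 + a) + 1/(6 + a)) = 1*(2*(-1 - a)/(6 + a) + 1/(6 + a)) = 1*(1/(6 + a) + 2*(-1 - a)/(6 + a)) = 1/(6 + a) + 2*(-1 - a)/(6 + a))
√(Q + z(-113)) = √(30363 + (-1 - 2*(-113))/(6 - 113)) = √(30363 + (-1 + 226)/(-107)) = √(30363 - 1/107*225) = √(30363 - 225/107) = √(3248616/107) = 2*√86900478/107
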